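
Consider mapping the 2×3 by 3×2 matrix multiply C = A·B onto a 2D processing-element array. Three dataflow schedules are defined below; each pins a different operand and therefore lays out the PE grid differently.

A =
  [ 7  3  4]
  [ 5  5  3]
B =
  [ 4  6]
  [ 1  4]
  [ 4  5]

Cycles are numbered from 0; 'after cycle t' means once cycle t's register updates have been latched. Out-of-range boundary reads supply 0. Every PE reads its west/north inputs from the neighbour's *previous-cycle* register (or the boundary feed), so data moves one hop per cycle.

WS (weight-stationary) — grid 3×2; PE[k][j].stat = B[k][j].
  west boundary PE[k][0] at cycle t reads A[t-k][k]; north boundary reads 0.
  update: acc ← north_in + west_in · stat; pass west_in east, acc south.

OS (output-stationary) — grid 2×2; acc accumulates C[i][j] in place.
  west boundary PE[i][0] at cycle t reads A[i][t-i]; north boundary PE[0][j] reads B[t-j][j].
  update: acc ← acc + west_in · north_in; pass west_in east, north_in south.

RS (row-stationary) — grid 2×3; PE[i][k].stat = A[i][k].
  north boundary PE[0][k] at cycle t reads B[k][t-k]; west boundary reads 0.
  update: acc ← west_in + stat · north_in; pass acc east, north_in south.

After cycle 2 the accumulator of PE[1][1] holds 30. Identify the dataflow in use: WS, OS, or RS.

WS (3×2 grid), PE[1][1]:
  after 0 — PE[1][1] acc=0, pass-E 0, pass-S 0
  after 1 — PE[1][1] acc=0, pass-E 0, pass-S 0
  after 2 — PE[1][1] acc=54, pass-E 3, pass-S 54
OS (2×2 grid), PE[1][1]:
  after 0 — PE[1][1] acc=0, pass-E 0, pass-S 0
  after 1 — PE[1][1] acc=0, pass-E 0, pass-S 0
  after 2 — PE[1][1] acc=30, pass-E 5, pass-S 6
RS (2×3 grid), PE[1][1]:
  after 0 — PE[1][1] acc=0, pass-E 0, pass-S 0
  after 1 — PE[1][1] acc=0, pass-E 0, pass-S 0
  after 2 — PE[1][1] acc=25, pass-E 25, pass-S 1

dataflow = OS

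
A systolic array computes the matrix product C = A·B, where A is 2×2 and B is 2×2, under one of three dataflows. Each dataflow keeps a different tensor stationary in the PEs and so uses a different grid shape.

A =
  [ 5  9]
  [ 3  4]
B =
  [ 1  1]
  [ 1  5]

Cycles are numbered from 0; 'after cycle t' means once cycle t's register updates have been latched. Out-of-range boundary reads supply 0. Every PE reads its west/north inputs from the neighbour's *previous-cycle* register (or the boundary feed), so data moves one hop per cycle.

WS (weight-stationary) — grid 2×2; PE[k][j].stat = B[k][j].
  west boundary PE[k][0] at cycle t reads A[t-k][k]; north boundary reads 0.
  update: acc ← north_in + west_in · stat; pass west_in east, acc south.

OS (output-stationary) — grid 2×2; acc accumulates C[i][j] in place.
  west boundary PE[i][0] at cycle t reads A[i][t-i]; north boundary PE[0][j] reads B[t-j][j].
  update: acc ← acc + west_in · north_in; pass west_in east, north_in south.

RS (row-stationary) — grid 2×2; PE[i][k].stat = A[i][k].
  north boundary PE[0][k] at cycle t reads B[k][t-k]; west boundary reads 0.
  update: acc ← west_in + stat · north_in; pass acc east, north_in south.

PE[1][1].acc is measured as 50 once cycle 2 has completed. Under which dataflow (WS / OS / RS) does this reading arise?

dataflow = WS

— WS: 2×2; PE[1][1] trace:
  @0  [1,1]  acc 0  |  →0  ↓0
  @1  [1,1]  acc 0  |  →0  ↓0
  @2  [1,1]  acc 50  |  →9  ↓50
— OS: 2×2; PE[1][1] trace:
  @0  [1,1]  acc 0  |  →0  ↓0
  @1  [1,1]  acc 0  |  →0  ↓0
  @2  [1,1]  acc 3  |  →3  ↓1
— RS: 2×2; PE[1][1] trace:
  @0  [1,1]  acc 0  |  →0  ↓0
  @1  [1,1]  acc 0  |  →0  ↓0
  @2  [1,1]  acc 7  |  →7  ↓1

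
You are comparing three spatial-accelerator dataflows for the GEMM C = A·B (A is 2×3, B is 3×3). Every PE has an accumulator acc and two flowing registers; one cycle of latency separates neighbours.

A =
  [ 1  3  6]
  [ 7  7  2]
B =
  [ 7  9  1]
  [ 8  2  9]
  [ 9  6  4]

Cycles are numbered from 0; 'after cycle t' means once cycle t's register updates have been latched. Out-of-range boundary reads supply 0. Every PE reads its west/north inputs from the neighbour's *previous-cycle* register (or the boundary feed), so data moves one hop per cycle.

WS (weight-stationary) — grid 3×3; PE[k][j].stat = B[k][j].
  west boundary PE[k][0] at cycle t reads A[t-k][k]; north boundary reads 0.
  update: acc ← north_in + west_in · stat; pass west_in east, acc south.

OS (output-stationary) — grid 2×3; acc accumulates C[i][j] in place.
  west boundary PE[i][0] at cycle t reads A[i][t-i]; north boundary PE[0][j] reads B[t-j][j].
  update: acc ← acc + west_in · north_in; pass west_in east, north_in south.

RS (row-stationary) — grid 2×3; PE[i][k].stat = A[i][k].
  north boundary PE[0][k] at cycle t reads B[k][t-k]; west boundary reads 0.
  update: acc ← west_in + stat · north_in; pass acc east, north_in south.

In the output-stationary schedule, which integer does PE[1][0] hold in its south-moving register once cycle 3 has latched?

register = 9

OS on a 2×3 grid — tracing PE[1][0] and its feeders:
  @0  [0,0]  acc 7  |  →1  ↓7
  @0  [1,0]  acc 0  |  →0  ↓0
  @1  [0,0]  acc 31  |  →3  ↓8
  @1  [1,0]  acc 49  |  →7  ↓7
  @2  [0,0]  acc 85  |  →6  ↓9
  @2  [1,0]  acc 105  |  →7  ↓8
  @3  [0,0]  acc 85  |  →0  ↓0
  @3  [1,0]  acc 123  |  →2  ↓9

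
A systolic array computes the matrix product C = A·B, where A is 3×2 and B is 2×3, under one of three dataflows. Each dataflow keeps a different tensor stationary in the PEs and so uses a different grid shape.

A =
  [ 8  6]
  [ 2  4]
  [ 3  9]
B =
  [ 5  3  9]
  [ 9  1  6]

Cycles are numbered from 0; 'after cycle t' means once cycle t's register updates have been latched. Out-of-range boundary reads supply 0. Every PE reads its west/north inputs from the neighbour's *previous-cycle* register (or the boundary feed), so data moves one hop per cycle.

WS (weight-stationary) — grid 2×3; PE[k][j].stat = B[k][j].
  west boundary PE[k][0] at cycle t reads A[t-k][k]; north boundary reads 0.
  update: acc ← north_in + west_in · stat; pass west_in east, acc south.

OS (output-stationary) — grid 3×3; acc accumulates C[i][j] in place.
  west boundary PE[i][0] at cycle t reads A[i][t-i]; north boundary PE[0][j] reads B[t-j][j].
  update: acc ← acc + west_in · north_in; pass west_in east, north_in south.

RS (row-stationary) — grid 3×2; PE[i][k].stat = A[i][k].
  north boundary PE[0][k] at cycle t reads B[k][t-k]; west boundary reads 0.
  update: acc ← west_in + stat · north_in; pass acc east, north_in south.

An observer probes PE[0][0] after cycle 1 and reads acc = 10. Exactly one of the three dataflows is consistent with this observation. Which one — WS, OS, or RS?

Under WS (2×3), PE[0][0]:
  [0] (0,0) acc=40 (h:8 v:40)
  [1] (0,0) acc=10 (h:2 v:10)
Under OS (3×3), PE[0][0]:
  [0] (0,0) acc=40 (h:8 v:5)
  [1] (0,0) acc=94 (h:6 v:9)
Under RS (3×2), PE[0][0]:
  [0] (0,0) acc=40 (h:40 v:5)
  [1] (0,0) acc=24 (h:24 v:3)

dataflow = WS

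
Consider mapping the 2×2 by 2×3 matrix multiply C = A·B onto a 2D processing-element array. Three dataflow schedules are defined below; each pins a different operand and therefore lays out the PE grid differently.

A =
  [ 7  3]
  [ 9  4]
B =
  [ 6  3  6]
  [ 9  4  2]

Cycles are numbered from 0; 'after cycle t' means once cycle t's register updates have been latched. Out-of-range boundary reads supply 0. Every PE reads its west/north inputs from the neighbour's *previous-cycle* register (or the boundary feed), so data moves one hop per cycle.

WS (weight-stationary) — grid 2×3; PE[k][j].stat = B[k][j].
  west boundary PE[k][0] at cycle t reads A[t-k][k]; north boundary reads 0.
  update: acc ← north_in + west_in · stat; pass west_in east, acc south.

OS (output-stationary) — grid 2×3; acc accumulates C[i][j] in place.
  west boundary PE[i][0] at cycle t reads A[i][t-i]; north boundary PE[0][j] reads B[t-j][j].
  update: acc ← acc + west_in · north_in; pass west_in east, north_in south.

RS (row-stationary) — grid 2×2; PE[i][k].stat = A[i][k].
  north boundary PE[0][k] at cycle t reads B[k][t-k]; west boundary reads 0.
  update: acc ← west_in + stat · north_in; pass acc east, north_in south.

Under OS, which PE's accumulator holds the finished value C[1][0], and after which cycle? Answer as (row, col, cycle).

OS — PE[1][0] is where C[1][0] collects:
  @0  [1,0]  acc 0  |  →0  ↓0
  @1  [1,0]  acc 54  |  →9  ↓6
  @2  [1,0]  acc 90  |  →4  ↓9

(row, col, cycle) = (1, 0, 2)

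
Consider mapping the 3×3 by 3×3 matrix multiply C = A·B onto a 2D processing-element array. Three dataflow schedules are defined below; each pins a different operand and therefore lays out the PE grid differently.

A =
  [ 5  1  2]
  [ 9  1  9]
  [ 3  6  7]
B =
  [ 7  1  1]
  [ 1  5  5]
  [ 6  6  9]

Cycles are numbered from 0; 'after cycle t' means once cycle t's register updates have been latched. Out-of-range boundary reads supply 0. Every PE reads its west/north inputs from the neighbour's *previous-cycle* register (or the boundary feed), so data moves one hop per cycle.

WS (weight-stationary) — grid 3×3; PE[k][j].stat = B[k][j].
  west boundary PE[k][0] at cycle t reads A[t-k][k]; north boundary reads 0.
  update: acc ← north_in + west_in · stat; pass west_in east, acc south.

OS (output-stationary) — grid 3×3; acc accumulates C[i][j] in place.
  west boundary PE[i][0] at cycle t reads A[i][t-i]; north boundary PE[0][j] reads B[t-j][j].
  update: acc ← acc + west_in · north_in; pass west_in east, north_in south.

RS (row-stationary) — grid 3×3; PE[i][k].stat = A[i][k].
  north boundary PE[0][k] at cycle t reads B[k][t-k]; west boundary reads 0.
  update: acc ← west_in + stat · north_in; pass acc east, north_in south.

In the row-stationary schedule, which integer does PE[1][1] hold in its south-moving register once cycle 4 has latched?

register = 5

RS 3×3: PE[1][1] cycle-by-cycle (with neighbour feeds):
  0: (0,1).acc=0  regs=<0,0>
  0: (1,0).acc=0  regs=<0,0>
  0: (1,1).acc=0  regs=<0,0>
  1: (0,1).acc=36  regs=<36,1>
  1: (1,0).acc=63  regs=<63,7>
  1: (1,1).acc=0  regs=<0,0>
  2: (0,1).acc=10  regs=<10,5>
  2: (1,0).acc=9  regs=<9,1>
  2: (1,1).acc=64  regs=<64,1>
  3: (0,1).acc=10  regs=<10,5>
  3: (1,0).acc=9  regs=<9,1>
  3: (1,1).acc=14  regs=<14,5>
  4: (0,1).acc=0  regs=<0,0>
  4: (1,0).acc=0  regs=<0,0>
  4: (1,1).acc=14  regs=<14,5>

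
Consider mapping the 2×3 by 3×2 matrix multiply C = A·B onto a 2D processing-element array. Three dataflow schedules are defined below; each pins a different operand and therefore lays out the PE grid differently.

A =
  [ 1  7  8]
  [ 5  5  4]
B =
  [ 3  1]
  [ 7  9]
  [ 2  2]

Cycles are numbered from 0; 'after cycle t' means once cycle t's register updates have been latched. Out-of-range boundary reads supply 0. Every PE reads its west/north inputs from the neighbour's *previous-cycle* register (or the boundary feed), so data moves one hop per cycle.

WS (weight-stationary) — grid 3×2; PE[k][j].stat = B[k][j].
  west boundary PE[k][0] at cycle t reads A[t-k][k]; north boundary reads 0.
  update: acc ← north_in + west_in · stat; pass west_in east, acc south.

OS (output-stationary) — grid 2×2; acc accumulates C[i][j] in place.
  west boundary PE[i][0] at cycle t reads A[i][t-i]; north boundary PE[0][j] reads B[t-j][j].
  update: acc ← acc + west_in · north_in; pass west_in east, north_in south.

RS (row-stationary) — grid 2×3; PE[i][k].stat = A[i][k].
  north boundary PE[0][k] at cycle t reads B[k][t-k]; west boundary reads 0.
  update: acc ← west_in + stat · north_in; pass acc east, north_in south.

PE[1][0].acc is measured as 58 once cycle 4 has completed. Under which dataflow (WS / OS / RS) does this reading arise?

— WS: 3×2; PE[1][0] trace:
  t=0 PE[1][0]: acc=0 h=0 v=0
  t=1 PE[1][0]: acc=52 h=7 v=52
  t=2 PE[1][0]: acc=50 h=5 v=50
  t=3 PE[1][0]: acc=0 h=0 v=0
  t=4 PE[1][0]: acc=0 h=0 v=0
— OS: 2×2; PE[1][0] trace:
  t=0 PE[1][0]: acc=0 h=0 v=0
  t=1 PE[1][0]: acc=15 h=5 v=3
  t=2 PE[1][0]: acc=50 h=5 v=7
  t=3 PE[1][0]: acc=58 h=4 v=2
  t=4 PE[1][0]: acc=58 h=0 v=0
— RS: 2×3; PE[1][0] trace:
  t=0 PE[1][0]: acc=0 h=0 v=0
  t=1 PE[1][0]: acc=15 h=15 v=3
  t=2 PE[1][0]: acc=5 h=5 v=1
  t=3 PE[1][0]: acc=0 h=0 v=0
  t=4 PE[1][0]: acc=0 h=0 v=0

dataflow = OS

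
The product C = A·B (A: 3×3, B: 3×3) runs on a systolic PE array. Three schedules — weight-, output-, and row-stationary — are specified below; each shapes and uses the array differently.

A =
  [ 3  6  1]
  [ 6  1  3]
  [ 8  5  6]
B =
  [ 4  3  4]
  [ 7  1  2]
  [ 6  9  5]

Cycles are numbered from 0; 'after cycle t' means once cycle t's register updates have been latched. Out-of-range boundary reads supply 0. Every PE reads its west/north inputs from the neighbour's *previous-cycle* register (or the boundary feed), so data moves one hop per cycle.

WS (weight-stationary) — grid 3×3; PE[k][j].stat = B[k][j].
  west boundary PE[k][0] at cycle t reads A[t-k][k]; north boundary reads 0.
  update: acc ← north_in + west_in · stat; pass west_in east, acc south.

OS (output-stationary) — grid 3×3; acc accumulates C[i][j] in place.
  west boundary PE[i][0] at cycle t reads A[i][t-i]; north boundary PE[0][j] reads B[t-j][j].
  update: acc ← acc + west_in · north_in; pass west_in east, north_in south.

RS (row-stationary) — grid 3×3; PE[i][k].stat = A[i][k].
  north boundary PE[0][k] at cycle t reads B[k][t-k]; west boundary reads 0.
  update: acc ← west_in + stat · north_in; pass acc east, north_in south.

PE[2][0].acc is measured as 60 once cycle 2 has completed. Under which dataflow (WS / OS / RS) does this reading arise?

— WS: 3×3; PE[2][0] trace:
  step 0 · PE2,0: acc=0; fwd→0 fwd↓0
  step 1 · PE2,0: acc=0; fwd→0 fwd↓0
  step 2 · PE2,0: acc=60; fwd→1 fwd↓60
— OS: 3×3; PE[2][0] trace:
  step 0 · PE2,0: acc=0; fwd→0 fwd↓0
  step 1 · PE2,0: acc=0; fwd→0 fwd↓0
  step 2 · PE2,0: acc=32; fwd→8 fwd↓4
— RS: 3×3; PE[2][0] trace:
  step 0 · PE2,0: acc=0; fwd→0 fwd↓0
  step 1 · PE2,0: acc=0; fwd→0 fwd↓0
  step 2 · PE2,0: acc=32; fwd→32 fwd↓4

dataflow = WS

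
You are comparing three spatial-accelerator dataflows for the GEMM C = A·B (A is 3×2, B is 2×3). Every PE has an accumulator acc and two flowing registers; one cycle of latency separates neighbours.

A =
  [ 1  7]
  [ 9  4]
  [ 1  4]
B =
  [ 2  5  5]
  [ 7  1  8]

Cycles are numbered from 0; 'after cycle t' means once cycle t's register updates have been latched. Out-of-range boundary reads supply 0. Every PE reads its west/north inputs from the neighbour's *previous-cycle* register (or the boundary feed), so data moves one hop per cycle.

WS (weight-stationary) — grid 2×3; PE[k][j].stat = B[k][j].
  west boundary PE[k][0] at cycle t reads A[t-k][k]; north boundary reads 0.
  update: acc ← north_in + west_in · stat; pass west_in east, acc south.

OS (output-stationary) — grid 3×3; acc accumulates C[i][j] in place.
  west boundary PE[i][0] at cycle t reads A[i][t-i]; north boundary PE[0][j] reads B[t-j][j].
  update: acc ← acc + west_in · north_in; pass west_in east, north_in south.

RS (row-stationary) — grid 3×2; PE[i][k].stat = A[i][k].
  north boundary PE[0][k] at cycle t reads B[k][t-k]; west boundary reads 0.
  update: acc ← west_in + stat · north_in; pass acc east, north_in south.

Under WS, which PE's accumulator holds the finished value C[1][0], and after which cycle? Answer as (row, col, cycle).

Under WS, C[1][0] lands at PE[1][0]:
  [0] (1,0) acc=0 (h:0 v:0)
  [1] (1,0) acc=51 (h:7 v:51)
  [2] (1,0) acc=46 (h:4 v:46)

(row, col, cycle) = (1, 0, 2)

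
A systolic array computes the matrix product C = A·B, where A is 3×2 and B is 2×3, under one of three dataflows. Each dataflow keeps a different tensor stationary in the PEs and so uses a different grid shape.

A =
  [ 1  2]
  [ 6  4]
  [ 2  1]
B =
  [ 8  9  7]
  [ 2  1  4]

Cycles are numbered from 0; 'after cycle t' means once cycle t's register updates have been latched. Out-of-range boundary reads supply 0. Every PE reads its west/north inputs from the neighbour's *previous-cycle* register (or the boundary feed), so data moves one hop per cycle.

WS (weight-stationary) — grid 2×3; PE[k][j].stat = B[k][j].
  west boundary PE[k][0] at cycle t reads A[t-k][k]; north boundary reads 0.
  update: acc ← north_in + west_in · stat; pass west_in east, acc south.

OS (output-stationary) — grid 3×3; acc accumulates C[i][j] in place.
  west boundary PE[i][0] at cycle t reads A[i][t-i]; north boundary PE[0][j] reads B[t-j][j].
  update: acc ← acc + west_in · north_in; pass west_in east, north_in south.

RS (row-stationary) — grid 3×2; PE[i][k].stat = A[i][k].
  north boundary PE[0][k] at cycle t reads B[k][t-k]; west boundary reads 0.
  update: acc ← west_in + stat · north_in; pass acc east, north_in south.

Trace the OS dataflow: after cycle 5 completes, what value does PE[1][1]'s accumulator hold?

PE[1][1].acc = 58

OS on a 3×3 grid — tracing PE[1][1] and its feeders:
  @0  [0,1]  acc 0  |  →0  ↓0
  @0  [1,0]  acc 0  |  →0  ↓0
  @0  [1,1]  acc 0  |  →0  ↓0
  @1  [0,1]  acc 9  |  →1  ↓9
  @1  [1,0]  acc 48  |  →6  ↓8
  @1  [1,1]  acc 0  |  →0  ↓0
  @2  [0,1]  acc 11  |  →2  ↓1
  @2  [1,0]  acc 56  |  →4  ↓2
  @2  [1,1]  acc 54  |  →6  ↓9
  @3  [0,1]  acc 11  |  →0  ↓0
  @3  [1,0]  acc 56  |  →0  ↓0
  @3  [1,1]  acc 58  |  →4  ↓1
  @4  [0,1]  acc 11  |  →0  ↓0
  @4  [1,0]  acc 56  |  →0  ↓0
  @4  [1,1]  acc 58  |  →0  ↓0
  @5  [0,1]  acc 11  |  →0  ↓0
  @5  [1,0]  acc 56  |  →0  ↓0
  @5  [1,1]  acc 58  |  →0  ↓0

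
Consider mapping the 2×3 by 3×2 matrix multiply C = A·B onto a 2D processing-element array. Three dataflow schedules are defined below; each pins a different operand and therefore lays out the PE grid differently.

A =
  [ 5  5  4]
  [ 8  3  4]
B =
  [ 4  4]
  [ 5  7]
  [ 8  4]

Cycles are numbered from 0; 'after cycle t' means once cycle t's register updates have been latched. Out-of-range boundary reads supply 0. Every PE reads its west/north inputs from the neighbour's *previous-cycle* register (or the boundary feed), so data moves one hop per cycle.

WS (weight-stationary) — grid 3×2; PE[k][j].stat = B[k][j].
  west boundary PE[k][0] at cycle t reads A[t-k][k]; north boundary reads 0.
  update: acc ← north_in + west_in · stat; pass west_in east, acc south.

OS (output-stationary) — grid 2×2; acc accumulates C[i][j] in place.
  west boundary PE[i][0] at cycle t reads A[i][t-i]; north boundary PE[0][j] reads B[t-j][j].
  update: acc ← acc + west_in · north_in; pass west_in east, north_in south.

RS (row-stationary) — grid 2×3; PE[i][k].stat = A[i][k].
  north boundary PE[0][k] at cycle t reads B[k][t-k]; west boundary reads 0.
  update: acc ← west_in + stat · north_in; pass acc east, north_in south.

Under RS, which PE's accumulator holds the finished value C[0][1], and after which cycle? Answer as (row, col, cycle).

(row, col, cycle) = (0, 2, 3)

RS: C[0][1] accumulates in PE[0][2]:
  [0] (0,2) acc=0 (h:0 v:0)
  [1] (0,2) acc=0 (h:0 v:0)
  [2] (0,2) acc=77 (h:77 v:8)
  [3] (0,2) acc=71 (h:71 v:4)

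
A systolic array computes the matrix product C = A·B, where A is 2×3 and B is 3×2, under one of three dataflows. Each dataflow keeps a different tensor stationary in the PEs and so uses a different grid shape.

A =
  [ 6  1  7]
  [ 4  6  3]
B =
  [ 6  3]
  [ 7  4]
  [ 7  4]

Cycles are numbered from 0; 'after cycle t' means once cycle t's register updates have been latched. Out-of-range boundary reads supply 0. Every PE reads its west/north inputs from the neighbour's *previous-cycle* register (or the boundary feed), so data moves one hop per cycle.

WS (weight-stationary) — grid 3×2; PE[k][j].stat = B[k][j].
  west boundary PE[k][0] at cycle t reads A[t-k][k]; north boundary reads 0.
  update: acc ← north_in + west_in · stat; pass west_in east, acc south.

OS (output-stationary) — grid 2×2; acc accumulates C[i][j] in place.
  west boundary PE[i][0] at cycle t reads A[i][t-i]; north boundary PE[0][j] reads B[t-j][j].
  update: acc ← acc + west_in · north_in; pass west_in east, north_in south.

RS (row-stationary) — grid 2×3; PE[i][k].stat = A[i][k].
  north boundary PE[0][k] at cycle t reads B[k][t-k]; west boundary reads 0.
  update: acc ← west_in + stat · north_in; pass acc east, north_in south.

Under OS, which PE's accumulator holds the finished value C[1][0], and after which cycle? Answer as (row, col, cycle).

OS: C[1][0] accumulates in PE[1][0]:
  t=0 PE[1][0]: acc=0 h=0 v=0
  t=1 PE[1][0]: acc=24 h=4 v=6
  t=2 PE[1][0]: acc=66 h=6 v=7
  t=3 PE[1][0]: acc=87 h=3 v=7

(row, col, cycle) = (1, 0, 3)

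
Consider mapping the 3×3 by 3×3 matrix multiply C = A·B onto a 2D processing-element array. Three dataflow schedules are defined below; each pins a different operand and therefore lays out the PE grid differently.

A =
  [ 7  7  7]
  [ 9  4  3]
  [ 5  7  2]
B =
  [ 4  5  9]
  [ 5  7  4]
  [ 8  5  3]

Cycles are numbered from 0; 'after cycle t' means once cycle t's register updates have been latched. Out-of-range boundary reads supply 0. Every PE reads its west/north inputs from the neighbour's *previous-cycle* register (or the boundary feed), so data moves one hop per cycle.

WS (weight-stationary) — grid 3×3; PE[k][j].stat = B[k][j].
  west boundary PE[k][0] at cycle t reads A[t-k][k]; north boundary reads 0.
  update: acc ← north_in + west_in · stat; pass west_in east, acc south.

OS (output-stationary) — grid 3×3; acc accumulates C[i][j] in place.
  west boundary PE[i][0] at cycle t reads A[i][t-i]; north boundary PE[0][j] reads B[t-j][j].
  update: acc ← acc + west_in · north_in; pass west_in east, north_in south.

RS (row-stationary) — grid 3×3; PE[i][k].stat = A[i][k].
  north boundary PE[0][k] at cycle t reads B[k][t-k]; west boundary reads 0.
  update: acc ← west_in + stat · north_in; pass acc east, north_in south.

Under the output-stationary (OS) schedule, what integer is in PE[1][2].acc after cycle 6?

PE[1][2].acc = 106

Tracing OS — 3×3 array, target PE[1][2]:
  0: (0,2).acc=0  regs=<0,0>
  0: (1,1).acc=0  regs=<0,0>
  0: (1,2).acc=0  regs=<0,0>
  1: (0,2).acc=0  regs=<0,0>
  1: (1,1).acc=0  regs=<0,0>
  1: (1,2).acc=0  regs=<0,0>
  2: (0,2).acc=63  regs=<7,9>
  2: (1,1).acc=45  regs=<9,5>
  2: (1,2).acc=0  regs=<0,0>
  3: (0,2).acc=91  regs=<7,4>
  3: (1,1).acc=73  regs=<4,7>
  3: (1,2).acc=81  regs=<9,9>
  4: (0,2).acc=112  regs=<7,3>
  4: (1,1).acc=88  regs=<3,5>
  4: (1,2).acc=97  regs=<4,4>
  5: (0,2).acc=112  regs=<0,0>
  5: (1,1).acc=88  regs=<0,0>
  5: (1,2).acc=106  regs=<3,3>
  6: (0,2).acc=112  regs=<0,0>
  6: (1,1).acc=88  regs=<0,0>
  6: (1,2).acc=106  regs=<0,0>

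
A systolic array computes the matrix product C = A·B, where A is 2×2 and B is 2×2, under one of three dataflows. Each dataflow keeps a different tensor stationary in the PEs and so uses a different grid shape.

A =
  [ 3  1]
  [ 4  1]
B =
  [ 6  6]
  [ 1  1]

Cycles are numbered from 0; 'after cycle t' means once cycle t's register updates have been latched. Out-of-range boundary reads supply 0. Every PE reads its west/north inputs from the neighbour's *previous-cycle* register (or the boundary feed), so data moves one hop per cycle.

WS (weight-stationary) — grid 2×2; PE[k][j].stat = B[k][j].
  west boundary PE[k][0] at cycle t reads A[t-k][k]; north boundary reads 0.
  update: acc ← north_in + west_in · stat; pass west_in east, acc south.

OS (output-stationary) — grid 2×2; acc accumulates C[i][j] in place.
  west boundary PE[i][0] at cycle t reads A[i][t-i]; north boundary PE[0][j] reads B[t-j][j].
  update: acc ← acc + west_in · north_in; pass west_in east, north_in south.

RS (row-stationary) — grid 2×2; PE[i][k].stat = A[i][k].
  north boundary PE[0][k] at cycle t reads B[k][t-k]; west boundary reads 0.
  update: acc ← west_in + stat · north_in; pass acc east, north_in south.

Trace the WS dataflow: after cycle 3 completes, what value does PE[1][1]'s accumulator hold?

WS on a 2×2 grid — tracing PE[1][1] and its feeders:
  0: (0,1).acc=0  regs=<0,0>
  0: (1,0).acc=0  regs=<0,0>
  0: (1,1).acc=0  regs=<0,0>
  1: (0,1).acc=18  regs=<3,18>
  1: (1,0).acc=19  regs=<1,19>
  1: (1,1).acc=0  regs=<0,0>
  2: (0,1).acc=24  regs=<4,24>
  2: (1,0).acc=25  regs=<1,25>
  2: (1,1).acc=19  regs=<1,19>
  3: (0,1).acc=0  regs=<0,0>
  3: (1,0).acc=0  regs=<0,0>
  3: (1,1).acc=25  regs=<1,25>

PE[1][1].acc = 25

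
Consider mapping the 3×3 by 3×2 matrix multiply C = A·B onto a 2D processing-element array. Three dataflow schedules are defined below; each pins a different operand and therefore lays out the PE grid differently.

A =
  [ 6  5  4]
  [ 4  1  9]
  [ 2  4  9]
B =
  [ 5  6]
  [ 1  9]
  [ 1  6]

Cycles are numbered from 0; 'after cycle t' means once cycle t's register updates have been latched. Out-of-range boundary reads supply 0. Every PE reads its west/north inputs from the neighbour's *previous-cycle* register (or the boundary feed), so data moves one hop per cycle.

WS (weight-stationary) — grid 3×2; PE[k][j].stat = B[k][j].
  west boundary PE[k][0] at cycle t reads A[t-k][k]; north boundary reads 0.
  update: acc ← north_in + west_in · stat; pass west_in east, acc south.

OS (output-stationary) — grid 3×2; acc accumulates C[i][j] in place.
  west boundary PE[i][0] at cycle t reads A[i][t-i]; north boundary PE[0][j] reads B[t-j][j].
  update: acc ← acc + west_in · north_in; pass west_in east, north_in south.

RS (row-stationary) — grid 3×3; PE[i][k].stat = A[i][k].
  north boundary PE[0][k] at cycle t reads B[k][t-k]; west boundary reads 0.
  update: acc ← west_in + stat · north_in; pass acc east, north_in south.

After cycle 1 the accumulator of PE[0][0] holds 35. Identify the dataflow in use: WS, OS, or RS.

dataflow = OS

— WS: 3×2; PE[0][0] trace:
  [0] (0,0) acc=30 (h:6 v:30)
  [1] (0,0) acc=20 (h:4 v:20)
— OS: 3×2; PE[0][0] trace:
  [0] (0,0) acc=30 (h:6 v:5)
  [1] (0,0) acc=35 (h:5 v:1)
— RS: 3×3; PE[0][0] trace:
  [0] (0,0) acc=30 (h:30 v:5)
  [1] (0,0) acc=36 (h:36 v:6)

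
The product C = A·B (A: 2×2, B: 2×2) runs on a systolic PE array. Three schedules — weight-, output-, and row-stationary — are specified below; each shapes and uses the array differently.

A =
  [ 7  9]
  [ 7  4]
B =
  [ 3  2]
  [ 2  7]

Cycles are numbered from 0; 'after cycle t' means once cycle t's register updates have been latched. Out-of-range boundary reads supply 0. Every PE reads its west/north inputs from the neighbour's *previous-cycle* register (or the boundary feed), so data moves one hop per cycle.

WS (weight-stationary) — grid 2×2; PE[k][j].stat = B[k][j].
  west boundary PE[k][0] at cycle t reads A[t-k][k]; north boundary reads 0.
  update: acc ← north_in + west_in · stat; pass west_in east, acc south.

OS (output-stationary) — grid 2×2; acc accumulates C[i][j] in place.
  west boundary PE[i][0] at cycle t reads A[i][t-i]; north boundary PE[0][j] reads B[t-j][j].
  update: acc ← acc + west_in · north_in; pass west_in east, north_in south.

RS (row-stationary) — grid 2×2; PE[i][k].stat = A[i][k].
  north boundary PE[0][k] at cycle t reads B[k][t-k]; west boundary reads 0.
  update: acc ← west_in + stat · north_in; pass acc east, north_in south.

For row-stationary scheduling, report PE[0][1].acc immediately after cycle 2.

PE[0][1].acc = 77

Tracing RS — 2×2 array, target PE[0][1]:
  after 0 — PE[0][0] acc=21, pass-E 21, pass-S 3
  after 0 — PE[0][1] acc=0, pass-E 0, pass-S 0
  after 1 — PE[0][0] acc=14, pass-E 14, pass-S 2
  after 1 — PE[0][1] acc=39, pass-E 39, pass-S 2
  after 2 — PE[0][0] acc=0, pass-E 0, pass-S 0
  after 2 — PE[0][1] acc=77, pass-E 77, pass-S 7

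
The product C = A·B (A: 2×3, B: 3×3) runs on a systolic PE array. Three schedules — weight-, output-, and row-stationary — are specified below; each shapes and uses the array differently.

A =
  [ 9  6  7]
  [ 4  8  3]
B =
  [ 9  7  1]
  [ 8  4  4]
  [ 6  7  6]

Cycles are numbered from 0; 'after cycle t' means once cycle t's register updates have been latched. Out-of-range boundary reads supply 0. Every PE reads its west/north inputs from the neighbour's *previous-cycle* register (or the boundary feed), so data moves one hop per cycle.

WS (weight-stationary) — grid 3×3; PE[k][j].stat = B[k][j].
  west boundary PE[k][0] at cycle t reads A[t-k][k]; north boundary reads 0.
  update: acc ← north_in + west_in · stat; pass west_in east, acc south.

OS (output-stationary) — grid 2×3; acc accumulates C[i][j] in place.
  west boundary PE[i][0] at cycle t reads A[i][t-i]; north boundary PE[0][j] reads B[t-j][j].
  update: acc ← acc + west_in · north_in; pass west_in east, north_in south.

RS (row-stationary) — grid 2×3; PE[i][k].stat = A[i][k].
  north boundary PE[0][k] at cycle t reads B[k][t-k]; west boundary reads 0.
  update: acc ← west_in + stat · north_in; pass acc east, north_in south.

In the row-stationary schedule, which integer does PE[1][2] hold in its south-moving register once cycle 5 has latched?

register = 6

RS (2×3). Following PE[1][2] plus its west/north inputs:
  cycle 0: PE[0][2] → acc 0, east 0, south 0
  cycle 0: PE[1][1] → acc 0, east 0, south 0
  cycle 0: PE[1][2] → acc 0, east 0, south 0
  cycle 1: PE[0][2] → acc 0, east 0, south 0
  cycle 1: PE[1][1] → acc 0, east 0, south 0
  cycle 1: PE[1][2] → acc 0, east 0, south 0
  cycle 2: PE[0][2] → acc 171, east 171, south 6
  cycle 2: PE[1][1] → acc 100, east 100, south 8
  cycle 2: PE[1][2] → acc 0, east 0, south 0
  cycle 3: PE[0][2] → acc 136, east 136, south 7
  cycle 3: PE[1][1] → acc 60, east 60, south 4
  cycle 3: PE[1][2] → acc 118, east 118, south 6
  cycle 4: PE[0][2] → acc 75, east 75, south 6
  cycle 4: PE[1][1] → acc 36, east 36, south 4
  cycle 4: PE[1][2] → acc 81, east 81, south 7
  cycle 5: PE[0][2] → acc 0, east 0, south 0
  cycle 5: PE[1][1] → acc 0, east 0, south 0
  cycle 5: PE[1][2] → acc 54, east 54, south 6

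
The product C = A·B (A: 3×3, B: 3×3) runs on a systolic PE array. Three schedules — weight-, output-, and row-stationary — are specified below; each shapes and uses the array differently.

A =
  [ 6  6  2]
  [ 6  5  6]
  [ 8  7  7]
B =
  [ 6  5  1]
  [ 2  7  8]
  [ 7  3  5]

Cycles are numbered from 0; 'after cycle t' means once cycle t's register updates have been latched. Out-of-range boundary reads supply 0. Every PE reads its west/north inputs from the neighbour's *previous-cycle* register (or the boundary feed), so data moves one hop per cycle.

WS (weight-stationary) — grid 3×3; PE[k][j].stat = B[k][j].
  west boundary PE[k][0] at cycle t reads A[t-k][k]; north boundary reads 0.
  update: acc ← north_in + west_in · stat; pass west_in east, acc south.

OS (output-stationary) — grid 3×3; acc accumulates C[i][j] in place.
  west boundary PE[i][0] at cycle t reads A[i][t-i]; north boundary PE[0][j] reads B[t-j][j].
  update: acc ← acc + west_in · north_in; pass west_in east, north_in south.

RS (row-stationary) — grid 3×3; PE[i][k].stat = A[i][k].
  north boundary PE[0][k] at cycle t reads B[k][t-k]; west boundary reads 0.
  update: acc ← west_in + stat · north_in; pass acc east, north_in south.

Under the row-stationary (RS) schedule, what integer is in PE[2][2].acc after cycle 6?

Tracing RS — 3×3 array, target PE[2][2]:
  [0] (1,2) acc=0 (h:0 v:0)
  [0] (2,1) acc=0 (h:0 v:0)
  [0] (2,2) acc=0 (h:0 v:0)
  [1] (1,2) acc=0 (h:0 v:0)
  [1] (2,1) acc=0 (h:0 v:0)
  [1] (2,2) acc=0 (h:0 v:0)
  [2] (1,2) acc=0 (h:0 v:0)
  [2] (2,1) acc=0 (h:0 v:0)
  [2] (2,2) acc=0 (h:0 v:0)
  [3] (1,2) acc=88 (h:88 v:7)
  [3] (2,1) acc=62 (h:62 v:2)
  [3] (2,2) acc=0 (h:0 v:0)
  [4] (1,2) acc=83 (h:83 v:3)
  [4] (2,1) acc=89 (h:89 v:7)
  [4] (2,2) acc=111 (h:111 v:7)
  [5] (1,2) acc=76 (h:76 v:5)
  [5] (2,1) acc=64 (h:64 v:8)
  [5] (2,2) acc=110 (h:110 v:3)
  [6] (1,2) acc=0 (h:0 v:0)
  [6] (2,1) acc=0 (h:0 v:0)
  [6] (2,2) acc=99 (h:99 v:5)

PE[2][2].acc = 99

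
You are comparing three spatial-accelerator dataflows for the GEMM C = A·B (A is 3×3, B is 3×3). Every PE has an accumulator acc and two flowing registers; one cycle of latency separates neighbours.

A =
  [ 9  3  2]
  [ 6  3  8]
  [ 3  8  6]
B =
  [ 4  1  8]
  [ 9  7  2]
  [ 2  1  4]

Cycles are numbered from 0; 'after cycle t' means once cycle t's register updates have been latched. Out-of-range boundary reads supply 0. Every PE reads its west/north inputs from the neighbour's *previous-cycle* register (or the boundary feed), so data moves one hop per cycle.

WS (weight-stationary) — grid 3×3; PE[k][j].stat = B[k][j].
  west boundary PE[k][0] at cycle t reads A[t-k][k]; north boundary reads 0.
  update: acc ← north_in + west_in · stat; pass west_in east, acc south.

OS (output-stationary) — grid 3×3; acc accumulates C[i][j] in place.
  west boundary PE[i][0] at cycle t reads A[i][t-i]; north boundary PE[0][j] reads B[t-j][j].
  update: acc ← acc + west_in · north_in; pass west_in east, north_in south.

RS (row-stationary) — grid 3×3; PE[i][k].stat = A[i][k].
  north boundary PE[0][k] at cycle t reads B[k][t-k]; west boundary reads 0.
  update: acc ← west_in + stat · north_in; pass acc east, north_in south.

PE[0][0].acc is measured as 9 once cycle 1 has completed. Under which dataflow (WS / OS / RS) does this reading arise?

dataflow = RS

WS (3×3 grid), PE[0][0]:
  0: (0,0).acc=36  regs=<9,36>
  1: (0,0).acc=24  regs=<6,24>
OS (3×3 grid), PE[0][0]:
  0: (0,0).acc=36  regs=<9,4>
  1: (0,0).acc=63  regs=<3,9>
RS (3×3 grid), PE[0][0]:
  0: (0,0).acc=36  regs=<36,4>
  1: (0,0).acc=9  regs=<9,1>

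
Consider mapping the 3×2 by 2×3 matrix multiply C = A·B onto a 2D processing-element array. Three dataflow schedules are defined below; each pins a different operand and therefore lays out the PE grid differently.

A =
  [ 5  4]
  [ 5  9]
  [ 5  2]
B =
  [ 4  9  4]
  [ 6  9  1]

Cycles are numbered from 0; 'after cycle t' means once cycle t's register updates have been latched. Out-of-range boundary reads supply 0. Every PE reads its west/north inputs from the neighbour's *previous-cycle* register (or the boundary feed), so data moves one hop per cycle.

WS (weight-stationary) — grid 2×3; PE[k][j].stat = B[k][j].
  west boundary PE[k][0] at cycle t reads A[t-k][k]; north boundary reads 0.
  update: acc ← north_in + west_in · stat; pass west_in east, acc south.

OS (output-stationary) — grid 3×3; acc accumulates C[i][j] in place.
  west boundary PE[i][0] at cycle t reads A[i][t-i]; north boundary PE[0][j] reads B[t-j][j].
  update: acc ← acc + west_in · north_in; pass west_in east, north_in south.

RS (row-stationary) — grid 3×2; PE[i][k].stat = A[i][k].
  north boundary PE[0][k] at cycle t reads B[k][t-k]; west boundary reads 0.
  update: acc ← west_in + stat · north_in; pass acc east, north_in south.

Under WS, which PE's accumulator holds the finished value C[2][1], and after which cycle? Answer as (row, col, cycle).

WS: C[2][1] accumulates in PE[1][1]:
  c0 r1c1: 0 / 0 / 0
  c1 r1c1: 0 / 0 / 0
  c2 r1c1: 81 / 4 / 81
  c3 r1c1: 126 / 9 / 126
  c4 r1c1: 63 / 2 / 63

(row, col, cycle) = (1, 1, 4)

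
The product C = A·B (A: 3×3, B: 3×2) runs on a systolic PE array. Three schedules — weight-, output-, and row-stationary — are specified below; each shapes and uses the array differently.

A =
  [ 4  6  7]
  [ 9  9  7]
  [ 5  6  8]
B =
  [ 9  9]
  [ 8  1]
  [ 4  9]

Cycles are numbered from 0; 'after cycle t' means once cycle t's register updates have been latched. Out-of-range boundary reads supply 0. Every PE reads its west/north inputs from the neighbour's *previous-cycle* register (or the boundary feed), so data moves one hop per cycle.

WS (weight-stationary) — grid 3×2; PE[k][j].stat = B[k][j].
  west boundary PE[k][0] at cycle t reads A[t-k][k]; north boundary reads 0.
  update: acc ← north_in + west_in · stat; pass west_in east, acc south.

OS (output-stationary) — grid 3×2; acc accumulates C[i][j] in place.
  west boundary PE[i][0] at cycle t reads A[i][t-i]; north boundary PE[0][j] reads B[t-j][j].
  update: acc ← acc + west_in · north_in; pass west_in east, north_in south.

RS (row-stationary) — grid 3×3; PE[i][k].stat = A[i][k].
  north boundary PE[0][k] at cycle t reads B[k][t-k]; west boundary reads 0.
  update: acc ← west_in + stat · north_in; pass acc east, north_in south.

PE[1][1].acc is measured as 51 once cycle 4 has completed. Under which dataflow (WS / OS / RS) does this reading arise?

dataflow = WS

Under WS (3×2), PE[1][1]:
  step 0 · PE1,1: acc=0; fwd→0 fwd↓0
  step 1 · PE1,1: acc=0; fwd→0 fwd↓0
  step 2 · PE1,1: acc=42; fwd→6 fwd↓42
  step 3 · PE1,1: acc=90; fwd→9 fwd↓90
  step 4 · PE1,1: acc=51; fwd→6 fwd↓51
Under OS (3×2), PE[1][1]:
  step 0 · PE1,1: acc=0; fwd→0 fwd↓0
  step 1 · PE1,1: acc=0; fwd→0 fwd↓0
  step 2 · PE1,1: acc=81; fwd→9 fwd↓9
  step 3 · PE1,1: acc=90; fwd→9 fwd↓1
  step 4 · PE1,1: acc=153; fwd→7 fwd↓9
Under RS (3×3), PE[1][1]:
  step 0 · PE1,1: acc=0; fwd→0 fwd↓0
  step 1 · PE1,1: acc=0; fwd→0 fwd↓0
  step 2 · PE1,1: acc=153; fwd→153 fwd↓8
  step 3 · PE1,1: acc=90; fwd→90 fwd↓1
  step 4 · PE1,1: acc=0; fwd→0 fwd↓0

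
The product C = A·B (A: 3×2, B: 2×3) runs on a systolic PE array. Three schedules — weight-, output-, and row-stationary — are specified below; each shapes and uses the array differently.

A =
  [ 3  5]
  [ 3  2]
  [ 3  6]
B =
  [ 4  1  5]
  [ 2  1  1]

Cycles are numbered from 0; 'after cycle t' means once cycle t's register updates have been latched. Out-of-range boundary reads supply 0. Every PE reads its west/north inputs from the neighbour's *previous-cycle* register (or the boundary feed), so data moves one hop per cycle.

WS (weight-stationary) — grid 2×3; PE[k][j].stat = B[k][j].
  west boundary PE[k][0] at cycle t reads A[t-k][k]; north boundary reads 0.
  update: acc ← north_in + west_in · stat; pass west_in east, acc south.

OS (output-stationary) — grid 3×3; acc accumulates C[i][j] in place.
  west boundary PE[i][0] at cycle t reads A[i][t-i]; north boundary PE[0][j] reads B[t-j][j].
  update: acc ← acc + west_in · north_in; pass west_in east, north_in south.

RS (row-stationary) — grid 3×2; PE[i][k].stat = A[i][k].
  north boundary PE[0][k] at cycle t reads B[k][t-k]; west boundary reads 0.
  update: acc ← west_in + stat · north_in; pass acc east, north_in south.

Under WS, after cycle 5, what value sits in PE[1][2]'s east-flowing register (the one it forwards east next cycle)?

register = 6

WS on a 2×3 grid — tracing PE[1][2] and its feeders:
  [0] (0,2) acc=0 (h:0 v:0)
  [0] (1,1) acc=0 (h:0 v:0)
  [0] (1,2) acc=0 (h:0 v:0)
  [1] (0,2) acc=0 (h:0 v:0)
  [1] (1,1) acc=0 (h:0 v:0)
  [1] (1,2) acc=0 (h:0 v:0)
  [2] (0,2) acc=15 (h:3 v:15)
  [2] (1,1) acc=8 (h:5 v:8)
  [2] (1,2) acc=0 (h:0 v:0)
  [3] (0,2) acc=15 (h:3 v:15)
  [3] (1,1) acc=5 (h:2 v:5)
  [3] (1,2) acc=20 (h:5 v:20)
  [4] (0,2) acc=15 (h:3 v:15)
  [4] (1,1) acc=9 (h:6 v:9)
  [4] (1,2) acc=17 (h:2 v:17)
  [5] (0,2) acc=0 (h:0 v:0)
  [5] (1,1) acc=0 (h:0 v:0)
  [5] (1,2) acc=21 (h:6 v:21)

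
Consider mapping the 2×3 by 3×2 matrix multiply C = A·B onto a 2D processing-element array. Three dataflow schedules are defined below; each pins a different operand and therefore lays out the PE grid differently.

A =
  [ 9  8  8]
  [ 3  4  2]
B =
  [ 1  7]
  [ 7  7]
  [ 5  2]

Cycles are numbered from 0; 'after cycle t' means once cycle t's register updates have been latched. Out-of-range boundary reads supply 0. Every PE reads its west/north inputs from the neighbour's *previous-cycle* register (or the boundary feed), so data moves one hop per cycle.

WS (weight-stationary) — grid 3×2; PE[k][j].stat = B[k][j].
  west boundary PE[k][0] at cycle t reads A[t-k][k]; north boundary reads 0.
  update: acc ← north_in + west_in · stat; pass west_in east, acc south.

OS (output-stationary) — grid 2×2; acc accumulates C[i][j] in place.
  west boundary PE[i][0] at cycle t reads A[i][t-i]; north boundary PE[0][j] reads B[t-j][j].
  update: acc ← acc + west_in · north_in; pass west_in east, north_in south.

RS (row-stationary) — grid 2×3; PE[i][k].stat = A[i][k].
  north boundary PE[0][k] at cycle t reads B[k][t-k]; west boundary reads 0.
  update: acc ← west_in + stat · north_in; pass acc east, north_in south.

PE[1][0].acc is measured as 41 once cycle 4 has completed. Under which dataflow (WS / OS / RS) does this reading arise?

WS (3×2 grid), PE[1][0]:
  c0 r1c0: 0 / 0 / 0
  c1 r1c0: 65 / 8 / 65
  c2 r1c0: 31 / 4 / 31
  c3 r1c0: 0 / 0 / 0
  c4 r1c0: 0 / 0 / 0
OS (2×2 grid), PE[1][0]:
  c0 r1c0: 0 / 0 / 0
  c1 r1c0: 3 / 3 / 1
  c2 r1c0: 31 / 4 / 7
  c3 r1c0: 41 / 2 / 5
  c4 r1c0: 41 / 0 / 0
RS (2×3 grid), PE[1][0]:
  c0 r1c0: 0 / 0 / 0
  c1 r1c0: 3 / 3 / 1
  c2 r1c0: 21 / 21 / 7
  c3 r1c0: 0 / 0 / 0
  c4 r1c0: 0 / 0 / 0

dataflow = OS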